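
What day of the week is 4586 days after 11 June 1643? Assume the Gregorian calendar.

Friday

First find the weekday of Jun 11, 1643. Doomsday rule: the anchor day for the 1600s is Tuesday. For year 43: 43÷12 = 3 r 7, and 7÷4 = 1, so 3+7+1 = 11.
Tuesday + 11 ≡ Saturday — that's 1643's doomsday.
In June the doomsday date is Jun 6.
Jun 11 is 5 days after Jun 6; 5 mod 7 = 5, so Saturday + 5 = Thursday.
4586 mod 7 = 1, so 4586 days after a Thursday is Thursday + 1 = Friday.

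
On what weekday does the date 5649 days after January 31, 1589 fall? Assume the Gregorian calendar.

Tuesday

Jan 31, 1589 is a Tuesday.
5649 mod 7 = 0, so 5649 days after a Tuesday is Tuesday + 0 = Tuesday.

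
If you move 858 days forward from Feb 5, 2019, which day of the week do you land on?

First find the weekday of Feb 5, 2019. Doomsday rule: the anchor day for the 2000s is Tuesday. For year 19: 19÷12 = 1 r 7, and 7÷4 = 1, so 1+7+1 = 9.
Tuesday + 9 ≡ Thursday — that's 2019's doomsday.
In February the doomsday date is Feb 28 (2019 is not a leap year).
Feb 5 is 23 days before Feb 28; 23 mod 7 = 2, so Thursday − 2 = Tuesday.
858 mod 7 = 4, so 858 days after a Tuesday is Tuesday + 4 = Saturday.

Saturday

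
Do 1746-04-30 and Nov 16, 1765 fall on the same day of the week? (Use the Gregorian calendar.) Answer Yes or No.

Yes

From Apr 30, 1746 to Nov 16, 1765 is 7140 days.
7140 mod 7 = 0, so they are the same weekday.
(Apr 30, 1746 is a Saturday; Nov 16, 1765 is a Saturday.)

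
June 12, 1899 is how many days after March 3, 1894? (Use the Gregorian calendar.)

Mar 3, 1894 → Mar 3, 1895: 365 days.
Mar 3, 1895 → Mar 3, 1896: 366 days (Feb 29, 1896 is in that span).
Mar 3, 1896 → Mar 3, 1897: 365 days.
Mar 3, 1897 → Mar 3, 1898: 365 days.
Mar 3, 1898 → Mar 3, 1899: 365 days.
Mar 3, 1899 → Apr 3, 1899: 31 days (March has 31).
Apr 3, 1899 → May 3, 1899: 30 days (April has 30).
May 3, 1899 → Jun 3, 1899: 31 days (May has 31).
Jun 3, 1899 → Jun 12, 1899: 9 days.
Total: 1927 days.

1927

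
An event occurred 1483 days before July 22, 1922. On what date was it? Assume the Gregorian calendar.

−365 (one year) → Jul 22, 1921 (1118 left).
−365 (one year) → Jul 22, 1920 (753 left).
−366 (one year; includes Feb 29, 1920) → Jul 22, 1919 (387 left).
−22 → Jun 30, 1919 (end of Jun, 30 days; 365 left).
−30 → May 31, 1919 (end of May, 31 days; 335 left).
−31 → Apr 30, 1919 (end of Apr, 30 days; 304 left).
−30 → Mar 31, 1919 (end of Mar, 31 days; 274 left).
−31 → Feb 28, 1919 (end of Feb, 28 days; 243 left).
−28 → Jan 31, 1919 (end of Jan, 31 days; 215 left).
−31 → Dec 31, 1918 (end of Dec, 31 days; 184 left).
−31 → Nov 30, 1918 (end of Nov, 30 days; 153 left).
−30 → Oct 31, 1918 (end of Oct, 31 days; 123 left).
−31 → Sep 30, 1918 (end of Sep, 30 days; 92 left).
−30 → Aug 31, 1918 (end of Aug, 31 days; 62 left).
−31 → Jul 31, 1918 (end of Jul, 31 days; 31 left).
−31 → Jun 30, 1918 (end of Jun, 30 days; 0 left).

June 30, 1918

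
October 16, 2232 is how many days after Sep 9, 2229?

Sep 9, 2229 → Sep 9, 2230: 365 days.
Sep 9, 2230 → Sep 9, 2231: 365 days.
Sep 9, 2231 → Sep 9, 2232: 366 days (Feb 29, 2232 is in that span).
Sep 9, 2232 → Oct 9, 2232: 30 days (September has 30).
Oct 9, 2232 → Oct 16, 2232: 7 days.
Total: 1133 days.

1133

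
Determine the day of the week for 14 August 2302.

Doomsday rule: the anchor day for the 2300s is Wednesday. For year 02: 2÷12 = 0 r 2, and 2÷4 = 0, so 0+2+0 = 2.
Wednesday + 2 ≡ Friday — that's 2302's doomsday.
In August the doomsday date is Aug 8.
Aug 14 is 6 days after Aug 8; 6 mod 7 = 6, so Friday + 6 = Thursday.

Thursday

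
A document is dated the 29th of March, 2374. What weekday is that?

Doomsday rule: the anchor day for the 2300s is Wednesday. For year 74: 74÷12 = 6 r 2, and 2÷4 = 0, so 6+2+0 = 8.
Wednesday + 8 ≡ Thursday — that's 2374's doomsday.
In March the doomsday date is Mar 14.
Mar 29 is 15 days after Mar 14; 15 mod 7 = 1, so Thursday + 1 = Friday.

Friday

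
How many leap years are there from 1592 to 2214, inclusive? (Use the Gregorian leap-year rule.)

151

Multiples of 4 in [1592,2214]: 156.
Of those, multiples of 100: 7 (not leap unless ÷400).
Multiples of 400: 2.
Leap years = 156 − 7 + 2 = 151.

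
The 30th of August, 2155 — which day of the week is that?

Doomsday rule: the anchor day for the 2100s is Sunday. For year 55: 55÷12 = 4 r 7, and 7÷4 = 1, so 4+7+1 = 12.
Sunday + 12 ≡ Friday — that's 2155's doomsday.
In August the doomsday date is Aug 8.
Aug 30 is 22 days after Aug 8; 22 mod 7 = 1, so Friday + 1 = Saturday.

Saturday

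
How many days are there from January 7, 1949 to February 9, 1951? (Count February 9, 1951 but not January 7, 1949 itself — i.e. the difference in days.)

763

Jan 7, 1949 → Jan 7, 1950: 365 days.
Jan 7, 1950 → Feb 7, 1950: 31 days (January has 31).
Feb 7, 1950 → Mar 7, 1950: 28 days (February has 28).
Mar 7, 1950 → Apr 7, 1950: 31 days (March has 31).
Apr 7, 1950 → May 7, 1950: 30 days (April has 30).
May 7, 1950 → Jun 7, 1950: 31 days (May has 31).
Jun 7, 1950 → Jul 7, 1950: 30 days (June has 30).
Jul 7, 1950 → Aug 7, 1950: 31 days (July has 31).
Aug 7, 1950 → Sep 7, 1950: 31 days (August has 31).
Sep 7, 1950 → Oct 7, 1950: 30 days (September has 30).
Oct 7, 1950 → Nov 7, 1950: 31 days (October has 31).
Nov 7, 1950 → Dec 7, 1950: 30 days (November has 30).
Dec 7, 1950 → Jan 7, 1951: 31 days (December has 31).
Jan 7, 1951 → Feb 7, 1951: 31 days (January has 31).
Feb 7, 1951 → Feb 9, 1951: 2 days.
Total: 763 days.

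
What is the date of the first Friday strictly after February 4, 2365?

February 5, 2365

Feb 4, 2365 is a Thursday.
From Thursday to the next Friday is 1 day.
Feb 4, 2365 + 1 = Feb 5, 2365.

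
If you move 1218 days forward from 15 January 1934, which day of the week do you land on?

Monday

Jan 15, 1934 is a Monday.
1218 mod 7 = 0, so 1218 days after a Monday is Monday + 0 = Monday.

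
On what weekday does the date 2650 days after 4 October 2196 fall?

First find the weekday of Oct 4, 2196. Doomsday rule: the anchor day for the 2100s is Sunday. For year 96: 96÷12 = 8 r 0, and 0÷4 = 0, so 8+0+0 = 8.
Sunday + 8 ≡ Monday — that's 2196's doomsday.
In October the doomsday date is Oct 10.
Oct 4 is 6 days before Oct 10; 6 mod 7 = 6, so Monday − 6 = Tuesday.
2650 mod 7 = 4, so 2650 days after a Tuesday is Tuesday + 4 = Saturday.

Saturday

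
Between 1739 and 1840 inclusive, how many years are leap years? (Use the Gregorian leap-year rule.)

25

Multiples of 4 in [1739,1840]: 26.
Of those, multiples of 100: 1 (not leap unless ÷400).
Multiples of 400: 0.
Leap years = 26 − 1 + 0 = 25.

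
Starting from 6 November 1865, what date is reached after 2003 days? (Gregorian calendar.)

May 2, 1871

+365 (one year) → Nov 6, 1866 (1638 left).
+365 (one year) → Nov 6, 1867 (1273 left).
+366 (one year; includes Feb 29, 1868) → Nov 6, 1868 (907 left).
+365 (one year) → Nov 6, 1869 (542 left).
+365 (one year) → Nov 6, 1870 (177 left).
Nov has 30 days: +25 → Dec 1, 1870 (152 left).
Dec has 31 days: +31 → Jan 1, 1871 (121 left).
Jan has 31 days: +31 → Feb 1, 1871 (90 left).
Feb has 28 days: +28 → Mar 1, 1871 (62 left).
Mar has 31 days: +31 → Apr 1, 1871 (31 left).
Apr has 30 days: +30 → May 1, 1871 (1 left).
+1 → May 2, 1871.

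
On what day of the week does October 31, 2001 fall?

Wednesday

January 1, 2001 is a Monday.
Jan 1, 2001 → Feb 1, 2001: 31 days (January has 31).
Feb 1, 2001 → Mar 1, 2001: 28 days (February has 28).
Mar 1, 2001 → Apr 1, 2001: 31 days (March has 31).
Apr 1, 2001 → May 1, 2001: 30 days (April has 30).
May 1, 2001 → Jun 1, 2001: 31 days (May has 31).
Jun 1, 2001 → Jul 1, 2001: 30 days (June has 30).
Jul 1, 2001 → Aug 1, 2001: 31 days (July has 31).
Aug 1, 2001 → Sep 1, 2001: 31 days (August has 31).
Sep 1, 2001 → Oct 1, 2001: 30 days (September has 30).
Oct 1, 2001 → Oct 31, 2001: 30 days.
Total: 303 days.
303 mod 7 = 2, so Monday + 2 = Wednesday.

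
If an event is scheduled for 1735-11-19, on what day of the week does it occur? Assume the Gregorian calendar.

Saturday

Doomsday rule: the anchor day for the 1700s is Sunday. For year 35: 35÷12 = 2 r 11, and 11÷4 = 2, so 2+11+2 = 15.
Sunday + 15 ≡ Monday — that's 1735's doomsday.
In November the doomsday date is Nov 7.
Nov 19 is 12 days after Nov 7; 12 mod 7 = 5, so Monday + 5 = Saturday.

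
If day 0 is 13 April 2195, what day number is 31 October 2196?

Apr 13, 2195 → Apr 13, 2196: 366 days (Feb 29, 2196 is in that span).
Apr 13, 2196 → May 13, 2196: 30 days (April has 30).
May 13, 2196 → Jun 13, 2196: 31 days (May has 31).
Jun 13, 2196 → Jul 13, 2196: 30 days (June has 30).
Jul 13, 2196 → Aug 13, 2196: 31 days (July has 31).
Aug 13, 2196 → Sep 13, 2196: 31 days (August has 31).
Sep 13, 2196 → Oct 13, 2196: 30 days (September has 30).
Oct 13, 2196 → Oct 31, 2196: 18 days.
Total: 567 days.

567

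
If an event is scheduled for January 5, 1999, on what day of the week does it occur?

Tuesday

Doomsday rule: the anchor day for the 1900s is Wednesday. For year 99: 99÷12 = 8 r 3, and 3÷4 = 0, so 8+3+0 = 11.
Wednesday + 11 ≡ Sunday — that's 1999's doomsday.
In January the doomsday date is Jan 3 (1999 is not a leap year).
Jan 5 is 2 days after Jan 3; 2 mod 7 = 2, so Sunday + 2 = Tuesday.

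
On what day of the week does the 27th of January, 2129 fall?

Thursday

Doomsday rule: the anchor day for the 2100s is Sunday. For year 29: 29÷12 = 2 r 5, and 5÷4 = 1, so 2+5+1 = 8.
Sunday + 8 ≡ Monday — that's 2129's doomsday.
In January the doomsday date is Jan 3 (2129 is not a leap year).
Jan 27 is 24 days after Jan 3; 24 mod 7 = 3, so Monday + 3 = Thursday.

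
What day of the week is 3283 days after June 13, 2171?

Thursday

First find the weekday of Jun 13, 2171. Doomsday rule: the anchor day for the 2100s is Sunday. For year 71: 71÷12 = 5 r 11, and 11÷4 = 2, so 5+11+2 = 18.
Sunday + 18 ≡ Thursday — that's 2171's doomsday.
In June the doomsday date is Jun 6.
Jun 13 is 7 days after Jun 6; 7 mod 7 = 0, so Thursday + 0 = Thursday.
3283 mod 7 = 0, so 3283 days after a Thursday is Thursday + 0 = Thursday.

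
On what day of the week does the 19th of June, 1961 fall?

Doomsday rule: the anchor day for the 1900s is Wednesday. For year 61: 61÷12 = 5 r 1, and 1÷4 = 0, so 5+1+0 = 6.
Wednesday + 6 ≡ Tuesday — that's 1961's doomsday.
In June the doomsday date is Jun 6.
Jun 19 is 13 days after Jun 6; 13 mod 7 = 6, so Tuesday + 6 = Monday.

Monday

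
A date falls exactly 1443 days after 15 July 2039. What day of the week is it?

First find the weekday of Jul 15, 2039. Doomsday rule: the anchor day for the 2000s is Tuesday. For year 39: 39÷12 = 3 r 3, and 3÷4 = 0, so 3+3+0 = 6.
Tuesday + 6 ≡ Monday — that's 2039's doomsday.
In July the doomsday date is Jul 11.
Jul 15 is 4 days after Jul 11; 4 mod 7 = 4, so Monday + 4 = Friday.
1443 mod 7 = 1, so 1443 days after a Friday is Friday + 1 = Saturday.

Saturday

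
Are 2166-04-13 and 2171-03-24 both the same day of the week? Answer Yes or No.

Yes

From Apr 13, 2166 to Mar 24, 2171 is 1806 days.
1806 mod 7 = 0, so they are the same weekday.
(Apr 13, 2166 is a Sunday; Mar 24, 2171 is a Sunday.)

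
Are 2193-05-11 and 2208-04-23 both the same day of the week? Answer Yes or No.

Yes

From May 11, 2193 to Apr 23, 2208 is 5460 days.
5460 mod 7 = 0, so they are the same weekday.
(May 11, 2193 is a Saturday; Apr 23, 2208 is a Saturday.)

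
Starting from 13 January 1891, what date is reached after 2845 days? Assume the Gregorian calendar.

+365 (one year) → Jan 13, 1892 (2480 left).
+366 (one year; includes Feb 29, 1892) → Jan 13, 1893 (2114 left).
+365 (one year) → Jan 13, 1894 (1749 left).
+365 (one year) → Jan 13, 1895 (1384 left).
+365 (one year) → Jan 13, 1896 (1019 left).
+366 (one year; includes Feb 29, 1896) → Jan 13, 1897 (653 left).
+365 (one year) → Jan 13, 1898 (288 left).
Jan has 31 days: +19 → Feb 1, 1898 (269 left).
Feb has 28 days: +28 → Mar 1, 1898 (241 left).
Mar has 31 days: +31 → Apr 1, 1898 (210 left).
Apr has 30 days: +30 → May 1, 1898 (180 left).
May has 31 days: +31 → Jun 1, 1898 (149 left).
Jun has 30 days: +30 → Jul 1, 1898 (119 left).
Jul has 31 days: +31 → Aug 1, 1898 (88 left).
Aug has 31 days: +31 → Sep 1, 1898 (57 left).
Sep has 30 days: +30 → Oct 1, 1898 (27 left).
+27 → Oct 28, 1898.

October 28, 1898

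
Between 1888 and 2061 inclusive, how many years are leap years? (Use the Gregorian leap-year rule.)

43

Multiples of 4 in [1888,2061]: 44.
Of those, multiples of 100: 2 (not leap unless ÷400).
Multiples of 400: 1.
Leap years = 44 − 2 + 1 = 43.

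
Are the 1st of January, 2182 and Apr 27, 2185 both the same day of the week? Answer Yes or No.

From Jan 1, 2182 to Apr 27, 2185 is 1212 days.
1212 mod 7 = 1, so they are different weekdays.
(Jan 1, 2182 is a Tuesday; Apr 27, 2185 is a Wednesday.)

No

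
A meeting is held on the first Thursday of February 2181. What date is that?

February 1, 2181 is a Thursday.
The first Thursday is therefore February 1 (same day).

February 1, 2181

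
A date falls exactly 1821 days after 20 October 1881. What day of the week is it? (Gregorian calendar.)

First find the weekday of Oct 20, 1881. Doomsday rule: the anchor day for the 1800s is Friday. For year 81: 81÷12 = 6 r 9, and 9÷4 = 2, so 6+9+2 = 17.
Friday + 17 ≡ Monday — that's 1881's doomsday.
In October the doomsday date is Oct 10.
Oct 20 is 10 days after Oct 10; 10 mod 7 = 3, so Monday + 3 = Thursday.
1821 mod 7 = 1, so 1821 days after a Thursday is Thursday + 1 = Friday.

Friday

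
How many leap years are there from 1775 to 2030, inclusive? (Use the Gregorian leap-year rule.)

Multiples of 4 in [1775,2030]: 64.
Of those, multiples of 100: 3 (not leap unless ÷400).
Multiples of 400: 1.
Leap years = 64 − 3 + 1 = 62.

62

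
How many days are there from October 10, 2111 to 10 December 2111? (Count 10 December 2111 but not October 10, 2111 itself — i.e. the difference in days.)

Oct 10, 2111 → Nov 10, 2111: 31 days (October has 31).
Nov 10, 2111 → Dec 10, 2111: 30 days.
Total: 61 days.

61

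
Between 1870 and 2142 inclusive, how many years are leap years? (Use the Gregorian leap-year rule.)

Multiples of 4 in [1870,2142]: 68.
Of those, multiples of 100: 3 (not leap unless ÷400).
Multiples of 400: 1.
Leap years = 68 − 3 + 1 = 66.

66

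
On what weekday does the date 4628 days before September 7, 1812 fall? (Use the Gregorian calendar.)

Sep 7, 1812 is a Monday.
4628 mod 7 = 1, so 4628 days before a Monday is Monday − 1 = Sunday.

Sunday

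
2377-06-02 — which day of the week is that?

Doomsday rule: the anchor day for the 2300s is Wednesday. For year 77: 77÷12 = 6 r 5, and 5÷4 = 1, so 6+5+1 = 12.
Wednesday + 12 ≡ Monday — that's 2377's doomsday.
In June the doomsday date is Jun 6.
Jun 2 is 4 days before Jun 6; 4 mod 7 = 4, so Monday − 4 = Thursday.

Thursday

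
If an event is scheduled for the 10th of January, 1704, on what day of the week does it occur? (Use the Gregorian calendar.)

Thursday

Doomsday rule: the anchor day for the 1700s is Sunday. For year 04: 4÷12 = 0 r 4, and 4÷4 = 1, so 0+4+1 = 5.
Sunday + 5 ≡ Friday — that's 1704's doomsday.
In January the doomsday date is Jan 4 (1704 is a leap year (divisible by 4)).
Jan 10 is 6 days after Jan 4; 6 mod 7 = 6, so Friday + 6 = Thursday.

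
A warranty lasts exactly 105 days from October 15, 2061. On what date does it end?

Oct has 31 days: +17 → Nov 1, 2061 (88 left).
Nov has 30 days: +30 → Dec 1, 2061 (58 left).
Dec has 31 days: +31 → Jan 1, 2062 (27 left).
+27 → Jan 28, 2062.

January 28, 2062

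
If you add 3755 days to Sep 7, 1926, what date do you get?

December 18, 1936

+365 (one year) → Sep 7, 1927 (3390 left).
+366 (one year; includes Feb 29, 1928) → Sep 7, 1928 (3024 left).
+365 (one year) → Sep 7, 1929 (2659 left).
+365 (one year) → Sep 7, 1930 (2294 left).
+365 (one year) → Sep 7, 1931 (1929 left).
+366 (one year; includes Feb 29, 1932) → Sep 7, 1932 (1563 left).
+365 (one year) → Sep 7, 1933 (1198 left).
+365 (one year) → Sep 7, 1934 (833 left).
+365 (one year) → Sep 7, 1935 (468 left).
+366 (one year; includes Feb 29, 1936) → Sep 7, 1936 (102 left).
Sep has 30 days: +24 → Oct 1, 1936 (78 left).
Oct has 31 days: +31 → Nov 1, 1936 (47 left).
Nov has 30 days: +30 → Dec 1, 1936 (17 left).
+17 → Dec 18, 1936.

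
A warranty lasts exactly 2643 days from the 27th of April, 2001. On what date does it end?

+365 (one year) → Apr 27, 2002 (2278 left).
+365 (one year) → Apr 27, 2003 (1913 left).
+366 (one year; includes Feb 29, 2004) → Apr 27, 2004 (1547 left).
+365 (one year) → Apr 27, 2005 (1182 left).
+365 (one year) → Apr 27, 2006 (817 left).
+365 (one year) → Apr 27, 2007 (452 left).
+366 (one year; includes Feb 29, 2008) → Apr 27, 2008 (86 left).
Apr has 30 days: +4 → May 1, 2008 (82 left).
May has 31 days: +31 → Jun 1, 2008 (51 left).
Jun has 30 days: +30 → Jul 1, 2008 (21 left).
+21 → Jul 22, 2008.

July 22, 2008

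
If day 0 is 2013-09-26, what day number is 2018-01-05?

Sep 26, 2013 → Sep 26, 2014: 365 days.
Sep 26, 2014 → Sep 26, 2015: 365 days.
Sep 26, 2015 → Sep 26, 2016: 366 days (Feb 29, 2016 is in that span).
Sep 26, 2016 → Sep 26, 2017: 365 days.
Sep 26, 2017 → Oct 26, 2017: 30 days (September has 30).
Oct 26, 2017 → Nov 26, 2017: 31 days (October has 31).
Nov 26, 2017 → Dec 26, 2017: 30 days (November has 30).
Dec 26, 2017 → Jan 5, 2018: 10 days.
Total: 1562 days.

1562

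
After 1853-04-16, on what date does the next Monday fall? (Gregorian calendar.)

April 18, 1853

Apr 16, 1853 is a Saturday.
From Saturday to the next Monday is 2 days.
Apr 16, 1853 + 2 = Apr 18, 1853.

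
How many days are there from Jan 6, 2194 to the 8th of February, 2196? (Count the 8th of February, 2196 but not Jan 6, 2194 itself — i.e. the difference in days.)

Jan 6, 2194 → Jan 6, 2195: 365 days.
Jan 6, 2195 → Feb 6, 2195: 31 days (January has 31).
Feb 6, 2195 → Mar 6, 2195: 28 days (February has 28).
Mar 6, 2195 → Apr 6, 2195: 31 days (March has 31).
Apr 6, 2195 → May 6, 2195: 30 days (April has 30).
May 6, 2195 → Jun 6, 2195: 31 days (May has 31).
Jun 6, 2195 → Jul 6, 2195: 30 days (June has 30).
Jul 6, 2195 → Aug 6, 2195: 31 days (July has 31).
Aug 6, 2195 → Sep 6, 2195: 31 days (August has 31).
Sep 6, 2195 → Oct 6, 2195: 30 days (September has 30).
Oct 6, 2195 → Nov 6, 2195: 31 days (October has 31).
Nov 6, 2195 → Dec 6, 2195: 30 days (November has 30).
Dec 6, 2195 → Jan 6, 2196: 31 days (December has 31).
Jan 6, 2196 → Feb 6, 2196: 31 days (January has 31).
Feb 6, 2196 → Feb 8, 2196: 2 days.
Total: 763 days.

763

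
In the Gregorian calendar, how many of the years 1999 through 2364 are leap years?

Multiples of 4 in [1999,2364]: 92.
Of those, multiples of 100: 4 (not leap unless ÷400).
Multiples of 400: 1.
Leap years = 92 − 4 + 1 = 89.

89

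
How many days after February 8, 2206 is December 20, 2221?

5794

Feb 8, 2206 → Feb 8, 2207: 365 days.
Feb 8, 2207 → Feb 8, 2208: 365 days.
Feb 8, 2208 → Feb 8, 2209: 366 days (Feb 29, 2208 is in that span).
Feb 8, 2209 → Feb 8, 2210: 365 days.
Feb 8, 2210 → Feb 8, 2211: 365 days.
Feb 8, 2211 → Feb 8, 2212: 365 days.
Feb 8, 2212 → Feb 8, 2213: 366 days (Feb 29, 2212 is in that span).
Feb 8, 2213 → Feb 8, 2214: 365 days.
Feb 8, 2214 → Feb 8, 2215: 365 days.
Feb 8, 2215 → Feb 8, 2216: 365 days.
Feb 8, 2216 → Feb 8, 2217: 366 days (Feb 29, 2216 is in that span).
Feb 8, 2217 → Feb 8, 2218: 365 days.
Feb 8, 2218 → Feb 8, 2219: 365 days.
Feb 8, 2219 → Feb 8, 2220: 365 days.
Feb 8, 2220 → Feb 8, 2221: 366 days (Feb 29, 2220 is in that span).
Feb 8, 2221 → Mar 8, 2221: 28 days (February has 28).
Mar 8, 2221 → Apr 8, 2221: 31 days (March has 31).
Apr 8, 2221 → May 8, 2221: 30 days (April has 30).
May 8, 2221 → Jun 8, 2221: 31 days (May has 31).
Jun 8, 2221 → Jul 8, 2221: 30 days (June has 30).
Jul 8, 2221 → Aug 8, 2221: 31 days (July has 31).
Aug 8, 2221 → Sep 8, 2221: 31 days (August has 31).
Sep 8, 2221 → Oct 8, 2221: 30 days (September has 30).
Oct 8, 2221 → Nov 8, 2221: 31 days (October has 31).
Nov 8, 2221 → Dec 8, 2221: 30 days (November has 30).
Dec 8, 2221 → Dec 20, 2221: 12 days.
Total: 5794 days.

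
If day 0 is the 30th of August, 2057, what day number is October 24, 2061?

1516

Aug 30, 2057 → Aug 30, 2058: 365 days.
Aug 30, 2058 → Aug 30, 2059: 365 days.
Aug 30, 2059 → Aug 30, 2060: 366 days (Feb 29, 2060 is in that span).
Aug 30, 2060 → Aug 30, 2061: 365 days.
Aug 30, 2061 → Sep 30, 2061: 31 days (August has 31).
Sep 30, 2061 → Oct 24, 2061: 24 days.
Total: 1516 days.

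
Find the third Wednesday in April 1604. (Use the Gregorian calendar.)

April 1, 1604 is a Thursday.
The first Wednesday is therefore April 7 (6 days later).
The third Wednesday is 7 + 2×7 = April 21.

April 21, 1604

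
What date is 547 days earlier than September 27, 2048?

−366 (one year; includes Feb 29, 2048) → Sep 27, 2047 (181 left).
−27 → Aug 31, 2047 (end of Aug, 31 days; 154 left).
−31 → Jul 31, 2047 (end of Jul, 31 days; 123 left).
−31 → Jun 30, 2047 (end of Jun, 30 days; 92 left).
−30 → May 31, 2047 (end of May, 31 days; 62 left).
−31 → Apr 30, 2047 (end of Apr, 30 days; 31 left).
−30 → Mar 31, 2047 (end of Mar, 31 days; 1 left).
−1 → Mar 30, 2047.

March 30, 2047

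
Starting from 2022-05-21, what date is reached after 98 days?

August 27, 2022

May has 31 days: +11 → Jun 1, 2022 (87 left).
Jun has 30 days: +30 → Jul 1, 2022 (57 left).
Jul has 31 days: +31 → Aug 1, 2022 (26 left).
+26 → Aug 27, 2022.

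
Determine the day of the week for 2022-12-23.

Doomsday rule: the anchor day for the 2000s is Tuesday. For year 22: 22÷12 = 1 r 10, and 10÷4 = 2, so 1+10+2 = 13.
Tuesday + 13 ≡ Monday — that's 2022's doomsday.
In December the doomsday date is Dec 12.
Dec 23 is 11 days after Dec 12; 11 mod 7 = 4, so Monday + 4 = Friday.

Friday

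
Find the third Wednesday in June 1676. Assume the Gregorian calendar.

June 1, 1676 is a Monday.
The first Wednesday is therefore June 3 (2 days later).
The third Wednesday is 3 + 2×7 = June 17.

June 17, 1676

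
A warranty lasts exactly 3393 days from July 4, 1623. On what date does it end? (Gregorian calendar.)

+366 (one year; includes Feb 29, 1624) → Jul 4, 1624 (3027 left).
+365 (one year) → Jul 4, 1625 (2662 left).
+365 (one year) → Jul 4, 1626 (2297 left).
+365 (one year) → Jul 4, 1627 (1932 left).
+366 (one year; includes Feb 29, 1628) → Jul 4, 1628 (1566 left).
+365 (one year) → Jul 4, 1629 (1201 left).
+365 (one year) → Jul 4, 1630 (836 left).
+365 (one year) → Jul 4, 1631 (471 left).
+366 (one year; includes Feb 29, 1632) → Jul 4, 1632 (105 left).
Jul has 31 days: +28 → Aug 1, 1632 (77 left).
Aug has 31 days: +31 → Sep 1, 1632 (46 left).
Sep has 30 days: +30 → Oct 1, 1632 (16 left).
+16 → Oct 17, 1632.

October 17, 1632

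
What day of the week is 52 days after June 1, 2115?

Jun 1, 2115 is a Saturday.
52 mod 7 = 3, so 52 days after a Saturday is Saturday + 3 = Tuesday.

Tuesday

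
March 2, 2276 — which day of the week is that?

Thursday

Doomsday rule: the anchor day for the 2200s is Friday. For year 76: 76÷12 = 6 r 4, and 4÷4 = 1, so 6+4+1 = 11.
Friday + 11 ≡ Tuesday — that's 2276's doomsday.
In March the doomsday date is Mar 14.
Mar 2 is 12 days before Mar 14; 12 mod 7 = 5, so Tuesday − 5 = Thursday.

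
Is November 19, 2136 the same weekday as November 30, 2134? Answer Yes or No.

No

From Nov 30, 2134 to Nov 19, 2136 is 720 days.
720 mod 7 = 6, so they are different weekdays.
(Nov 30, 2134 is a Tuesday; Nov 19, 2136 is a Monday.)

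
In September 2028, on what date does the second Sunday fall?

September 1, 2028 is a Friday.
The first Sunday is therefore September 3 (2 days later).
The second Sunday is 3 + 1×7 = September 10.

September 10, 2028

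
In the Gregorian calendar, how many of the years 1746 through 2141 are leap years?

Multiples of 4 in [1746,2141]: 99.
Of those, multiples of 100: 4 (not leap unless ÷400).
Multiples of 400: 1.
Leap years = 99 − 4 + 1 = 96.

96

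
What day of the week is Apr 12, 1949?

Tuesday

January 1, 1949 is a Saturday.
Jan 1, 1949 → Feb 1, 1949: 31 days (January has 31).
Feb 1, 1949 → Mar 1, 1949: 28 days (February has 28).
Mar 1, 1949 → Apr 1, 1949: 31 days (March has 31).
Apr 1, 1949 → Apr 12, 1949: 11 days.
Total: 101 days.
101 mod 7 = 3, so Saturday + 3 = Tuesday.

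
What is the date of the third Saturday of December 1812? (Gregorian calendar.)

December 1, 1812 is a Tuesday.
The first Saturday is therefore December 5 (4 days later).
The third Saturday is 5 + 2×7 = December 19.

December 19, 1812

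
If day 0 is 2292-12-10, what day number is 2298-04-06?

Dec 10, 2292 → Dec 10, 2293: 365 days.
Dec 10, 2293 → Dec 10, 2294: 365 days.
Dec 10, 2294 → Dec 10, 2295: 365 days.
Dec 10, 2295 → Dec 10, 2296: 366 days (Feb 29, 2296 is in that span).
Dec 10, 2296 → Dec 10, 2297: 365 days.
Dec 10, 2297 → Jan 10, 2298: 31 days (December has 31).
Jan 10, 2298 → Feb 10, 2298: 31 days (January has 31).
Feb 10, 2298 → Mar 10, 2298: 28 days (February has 28).
Mar 10, 2298 → Apr 6, 2298: 27 days.
Total: 1943 days.

1943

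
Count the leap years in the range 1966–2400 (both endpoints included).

Multiples of 4 in [1966,2400]: 109.
Of those, multiples of 100: 5 (not leap unless ÷400).
Multiples of 400: 2.
Leap years = 109 − 5 + 2 = 106.

106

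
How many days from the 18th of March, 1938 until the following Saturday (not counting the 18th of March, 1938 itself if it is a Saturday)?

Mar 18, 1938 is a Friday.
From Friday to the next Saturday is 1 day.

1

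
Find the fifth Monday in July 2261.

July 29, 2261

July 1, 2261 is a Monday.
The first Monday is therefore July 1 (same day).
The fifth Monday is 1 + 4×7 = July 29.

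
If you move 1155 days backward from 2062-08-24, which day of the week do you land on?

First find the weekday of Aug 24, 2062. Doomsday rule: the anchor day for the 2000s is Tuesday. For year 62: 62÷12 = 5 r 2, and 2÷4 = 0, so 5+2+0 = 7.
Tuesday + 7 ≡ Tuesday — that's 2062's doomsday.
In August the doomsday date is Aug 8.
Aug 24 is 16 days after Aug 8; 16 mod 7 = 2, so Tuesday + 2 = Thursday.
1155 mod 7 = 0, so 1155 days before a Thursday is Thursday − 0 = Thursday.

Thursday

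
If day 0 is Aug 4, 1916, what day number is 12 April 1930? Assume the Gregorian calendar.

Aug 4, 1916 → Aug 4, 1917: 365 days.
Aug 4, 1917 → Aug 4, 1918: 365 days.
Aug 4, 1918 → Aug 4, 1919: 365 days.
Aug 4, 1919 → Aug 4, 1920: 366 days (Feb 29, 1920 is in that span).
Aug 4, 1920 → Aug 4, 1921: 365 days.
Aug 4, 1921 → Aug 4, 1922: 365 days.
Aug 4, 1922 → Aug 4, 1923: 365 days.
Aug 4, 1923 → Aug 4, 1924: 366 days (Feb 29, 1924 is in that span).
Aug 4, 1924 → Aug 4, 1925: 365 days.
Aug 4, 1925 → Aug 4, 1926: 365 days.
Aug 4, 1926 → Aug 4, 1927: 365 days.
Aug 4, 1927 → Aug 4, 1928: 366 days (Feb 29, 1928 is in that span).
Aug 4, 1928 → Aug 4, 1929: 365 days.
Aug 4, 1929 → Sep 4, 1929: 31 days (August has 31).
Sep 4, 1929 → Oct 4, 1929: 30 days (September has 30).
Oct 4, 1929 → Nov 4, 1929: 31 days (October has 31).
Nov 4, 1929 → Dec 4, 1929: 30 days (November has 30).
Dec 4, 1929 → Jan 4, 1930: 31 days (December has 31).
Jan 4, 1930 → Feb 4, 1930: 31 days (January has 31).
Feb 4, 1930 → Mar 4, 1930: 28 days (February has 28).
Mar 4, 1930 → Apr 4, 1930: 31 days (March has 31).
Apr 4, 1930 → Apr 12, 1930: 8 days.
Total: 4999 days.

4999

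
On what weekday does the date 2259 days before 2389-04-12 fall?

First find the weekday of Apr 12, 2389. Doomsday rule: the anchor day for the 2300s is Wednesday. For year 89: 89÷12 = 7 r 5, and 5÷4 = 1, so 7+5+1 = 13.
Wednesday + 13 ≡ Tuesday — that's 2389's doomsday.
In April the doomsday date is Apr 4.
Apr 12 is 8 days after Apr 4; 8 mod 7 = 1, so Tuesday + 1 = Wednesday.
2259 mod 7 = 5, so 2259 days before a Wednesday is Wednesday − 5 = Friday.

Friday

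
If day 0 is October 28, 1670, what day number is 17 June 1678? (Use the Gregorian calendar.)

Oct 28, 1670 → Oct 28, 1671: 365 days.
Oct 28, 1671 → Oct 28, 1672: 366 days (Feb 29, 1672 is in that span).
Oct 28, 1672 → Oct 28, 1673: 365 days.
Oct 28, 1673 → Oct 28, 1674: 365 days.
Oct 28, 1674 → Oct 28, 1675: 365 days.
Oct 28, 1675 → Oct 28, 1676: 366 days (Feb 29, 1676 is in that span).
Oct 28, 1676 → Oct 28, 1677: 365 days.
Oct 28, 1677 → Nov 28, 1677: 31 days (October has 31).
Nov 28, 1677 → Dec 28, 1677: 30 days (November has 30).
Dec 28, 1677 → Jan 28, 1678: 31 days (December has 31).
Jan 28, 1678 → Feb 28, 1678: 31 days (January has 31).
Feb 28, 1678 → Mar 28, 1678: 28 days (February has 28).
Mar 28, 1678 → Apr 28, 1678: 31 days (March has 31).
Apr 28, 1678 → May 28, 1678: 30 days (April has 30).
May 28, 1678 → Jun 17, 1678: 20 days.
Total: 2789 days.

2789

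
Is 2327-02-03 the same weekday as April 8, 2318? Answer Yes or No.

From Apr 8, 2318 to Feb 3, 2327 is 3223 days.
3223 mod 7 = 3, so they are different weekdays.
(Apr 8, 2318 is a Monday; Feb 3, 2327 is a Thursday.)

No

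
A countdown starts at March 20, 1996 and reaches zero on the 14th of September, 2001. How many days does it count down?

2004

Mar 20, 1996 → Mar 20, 1997: 365 days.
Mar 20, 1997 → Mar 20, 1998: 365 days.
Mar 20, 1998 → Mar 20, 1999: 365 days.
Mar 20, 1999 → Mar 20, 2000: 366 days (Feb 29, 2000 is in that span).
Mar 20, 2000 → Mar 20, 2001: 365 days.
Mar 20, 2001 → Apr 20, 2001: 31 days (March has 31).
Apr 20, 2001 → May 20, 2001: 30 days (April has 30).
May 20, 2001 → Jun 20, 2001: 31 days (May has 31).
Jun 20, 2001 → Jul 20, 2001: 30 days (June has 30).
Jul 20, 2001 → Aug 20, 2001: 31 days (July has 31).
Aug 20, 2001 → Sep 14, 2001: 25 days.
Total: 2004 days.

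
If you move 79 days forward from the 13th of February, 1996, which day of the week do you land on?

Thursday

First find the weekday of Feb 13, 1996. Doomsday rule: the anchor day for the 1900s is Wednesday. For year 96: 96÷12 = 8 r 0, and 0÷4 = 0, so 8+0+0 = 8.
Wednesday + 8 ≡ Thursday — that's 1996's doomsday.
In February the doomsday date is Feb 29 (1996 is a leap year (divisible by 4)).
Feb 13 is 16 days before Feb 29; 16 mod 7 = 2, so Thursday − 2 = Tuesday.
79 mod 7 = 2, so 79 days after a Tuesday is Tuesday + 2 = Thursday.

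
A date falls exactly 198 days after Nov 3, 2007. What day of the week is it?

Monday

First find the weekday of Nov 3, 2007. Doomsday rule: the anchor day for the 2000s is Tuesday. For year 07: 7÷12 = 0 r 7, and 7÷4 = 1, so 0+7+1 = 8.
Tuesday + 8 ≡ Wednesday — that's 2007's doomsday.
In November the doomsday date is Nov 7.
Nov 3 is 4 days before Nov 7; 4 mod 7 = 4, so Wednesday − 4 = Saturday.
198 mod 7 = 2, so 198 days after a Saturday is Saturday + 2 = Monday.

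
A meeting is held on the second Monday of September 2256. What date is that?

September 1, 2256 is a Monday.
The first Monday is therefore September 1 (same day).
The second Monday is 1 + 1×7 = September 8.

September 8, 2256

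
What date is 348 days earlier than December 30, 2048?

January 17, 2048

−30 → Nov 30, 2048 (end of Nov, 30 days; 318 left).
−30 → Oct 31, 2048 (end of Oct, 31 days; 288 left).
−31 → Sep 30, 2048 (end of Sep, 30 days; 257 left).
−30 → Aug 31, 2048 (end of Aug, 31 days; 227 left).
−31 → Jul 31, 2048 (end of Jul, 31 days; 196 left).
−31 → Jun 30, 2048 (end of Jun, 30 days; 165 left).
−30 → May 31, 2048 (end of May, 31 days; 135 left).
−31 → Apr 30, 2048 (end of Apr, 30 days; 104 left).
−30 → Mar 31, 2048 (end of Mar, 31 days; 74 left).
−31 → Feb 29, 2048 (end of Feb, 29 days; 43 left).
−29 → Jan 31, 2048 (end of Jan, 31 days; 14 left).
−14 → Jan 17, 2048.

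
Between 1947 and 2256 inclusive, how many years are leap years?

76

Multiples of 4 in [1947,2256]: 78.
Of those, multiples of 100: 3 (not leap unless ÷400).
Multiples of 400: 1.
Leap years = 78 − 3 + 1 = 76.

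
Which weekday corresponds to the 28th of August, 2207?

Doomsday rule: the anchor day for the 2200s is Friday. For year 07: 7÷12 = 0 r 7, and 7÷4 = 1, so 0+7+1 = 8.
Friday + 8 ≡ Saturday — that's 2207's doomsday.
In August the doomsday date is Aug 8.
Aug 28 is 20 days after Aug 8; 20 mod 7 = 6, so Saturday + 6 = Friday.

Friday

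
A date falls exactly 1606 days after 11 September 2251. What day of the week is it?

Sep 11, 2251 is a Thursday.
1606 mod 7 = 3, so 1606 days after a Thursday is Thursday + 3 = Sunday.

Sunday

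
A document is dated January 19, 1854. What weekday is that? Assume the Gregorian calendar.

Thursday

Doomsday rule: the anchor day for the 1800s is Friday. For year 54: 54÷12 = 4 r 6, and 6÷4 = 1, so 4+6+1 = 11.
Friday + 11 ≡ Tuesday — that's 1854's doomsday.
In January the doomsday date is Jan 3 (1854 is not a leap year).
Jan 19 is 16 days after Jan 3; 16 mod 7 = 2, so Tuesday + 2 = Thursday.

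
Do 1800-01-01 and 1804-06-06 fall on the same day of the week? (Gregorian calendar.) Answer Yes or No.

From Jan 1, 1800 to Jun 6, 1804 is 1617 days.
1617 mod 7 = 0, so they are the same weekday.
(Jan 1, 1800 is a Wednesday; Jun 6, 1804 is a Wednesday.)

Yes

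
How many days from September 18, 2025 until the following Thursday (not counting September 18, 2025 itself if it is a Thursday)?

7

Sep 18, 2025 is a Thursday.
From Thursday to the next Thursday is 7 days.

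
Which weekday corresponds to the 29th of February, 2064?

Doomsday rule: the anchor day for the 2000s is Tuesday. For year 64: 64÷12 = 5 r 4, and 4÷4 = 1, so 5+4+1 = 10.
Tuesday + 10 ≡ Friday — that's 2064's doomsday.
In February the doomsday date is Feb 29 (2064 is a leap year (divisible by 4)).
Feb 29 is the doomsday itself: Friday.

Friday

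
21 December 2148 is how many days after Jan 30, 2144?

1787

Jan 30, 2144 → Jan 30, 2145: 366 days (Feb 29, 2144 is in that span).
Jan 30, 2145 → Jan 30, 2146: 365 days.
Jan 30, 2146 → Jan 30, 2147: 365 days.
Jan 30, 2147 → Jan 30, 2148: 365 days.
Jan 30, 2148 → Feb 29, 2148: 30 days (January has 31).
Feb 29, 2148 → Mar 29, 2148: 29 days (February has 29).
Mar 29, 2148 → Apr 29, 2148: 31 days (March has 31).
Apr 29, 2148 → May 29, 2148: 30 days (April has 30).
May 29, 2148 → Jun 29, 2148: 31 days (May has 31).
Jun 29, 2148 → Jul 29, 2148: 30 days (June has 30).
Jul 29, 2148 → Aug 29, 2148: 31 days (July has 31).
Aug 29, 2148 → Sep 29, 2148: 31 days (August has 31).
Sep 29, 2148 → Oct 29, 2148: 30 days (September has 30).
Oct 29, 2148 → Nov 29, 2148: 31 days (October has 31).
Nov 29, 2148 → Dec 21, 2148: 22 days.
Total: 1787 days.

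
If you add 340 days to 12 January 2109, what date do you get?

December 18, 2109

Jan has 31 days: +20 → Feb 1, 2109 (320 left).
Feb has 28 days: +28 → Mar 1, 2109 (292 left).
Mar has 31 days: +31 → Apr 1, 2109 (261 left).
Apr has 30 days: +30 → May 1, 2109 (231 left).
May has 31 days: +31 → Jun 1, 2109 (200 left).
Jun has 30 days: +30 → Jul 1, 2109 (170 left).
Jul has 31 days: +31 → Aug 1, 2109 (139 left).
Aug has 31 days: +31 → Sep 1, 2109 (108 left).
Sep has 30 days: +30 → Oct 1, 2109 (78 left).
Oct has 31 days: +31 → Nov 1, 2109 (47 left).
Nov has 30 days: +30 → Dec 1, 2109 (17 left).
+17 → Dec 18, 2109.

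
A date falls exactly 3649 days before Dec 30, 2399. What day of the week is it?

Tuesday

First find the weekday of Dec 30, 2399. Doomsday rule: the anchor day for the 2300s is Wednesday. For year 99: 99÷12 = 8 r 3, and 3÷4 = 0, so 8+3+0 = 11.
Wednesday + 11 ≡ Sunday — that's 2399's doomsday.
In December the doomsday date is Dec 12.
Dec 30 is 18 days after Dec 12; 18 mod 7 = 4, so Sunday + 4 = Thursday.
3649 mod 7 = 2, so 3649 days before a Thursday is Thursday − 2 = Tuesday.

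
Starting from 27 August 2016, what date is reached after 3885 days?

+365 (one year) → Aug 27, 2017 (3520 left).
+365 (one year) → Aug 27, 2018 (3155 left).
+365 (one year) → Aug 27, 2019 (2790 left).
+366 (one year; includes Feb 29, 2020) → Aug 27, 2020 (2424 left).
+365 (one year) → Aug 27, 2021 (2059 left).
+365 (one year) → Aug 27, 2022 (1694 left).
+365 (one year) → Aug 27, 2023 (1329 left).
+366 (one year; includes Feb 29, 2024) → Aug 27, 2024 (963 left).
+365 (one year) → Aug 27, 2025 (598 left).
+365 (one year) → Aug 27, 2026 (233 left).
Aug has 31 days: +5 → Sep 1, 2026 (228 left).
Sep has 30 days: +30 → Oct 1, 2026 (198 left).
Oct has 31 days: +31 → Nov 1, 2026 (167 left).
Nov has 30 days: +30 → Dec 1, 2026 (137 left).
Dec has 31 days: +31 → Jan 1, 2027 (106 left).
Jan has 31 days: +31 → Feb 1, 2027 (75 left).
Feb has 28 days: +28 → Mar 1, 2027 (47 left).
Mar has 31 days: +31 → Apr 1, 2027 (16 left).
+16 → Apr 17, 2027.

April 17, 2027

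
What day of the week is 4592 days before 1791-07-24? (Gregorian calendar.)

First find the weekday of Jul 24, 1791. Doomsday rule: the anchor day for the 1700s is Sunday. For year 91: 91÷12 = 7 r 7, and 7÷4 = 1, so 7+7+1 = 15.
Sunday + 15 ≡ Monday — that's 1791's doomsday.
In July the doomsday date is Jul 11.
Jul 24 is 13 days after Jul 11; 13 mod 7 = 6, so Monday + 6 = Sunday.
4592 mod 7 = 0, so 4592 days before a Sunday is Sunday − 0 = Sunday.

Sunday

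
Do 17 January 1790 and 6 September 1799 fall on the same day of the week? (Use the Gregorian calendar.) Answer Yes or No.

No

From Jan 17, 1790 to Sep 6, 1799 is 3519 days.
3519 mod 7 = 5, so they are different weekdays.
(Jan 17, 1790 is a Sunday; Sep 6, 1799 is a Friday.)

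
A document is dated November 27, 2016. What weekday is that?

Doomsday rule: the anchor day for the 2000s is Tuesday. For year 16: 16÷12 = 1 r 4, and 4÷4 = 1, so 1+4+1 = 6.
Tuesday + 6 ≡ Monday — that's 2016's doomsday.
In November the doomsday date is Nov 7.
Nov 27 is 20 days after Nov 7; 20 mod 7 = 6, so Monday + 6 = Sunday.

Sunday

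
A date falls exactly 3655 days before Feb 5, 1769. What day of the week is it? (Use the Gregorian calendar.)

First find the weekday of Feb 5, 1769. Doomsday rule: the anchor day for the 1700s is Sunday. For year 69: 69÷12 = 5 r 9, and 9÷4 = 2, so 5+9+2 = 16.
Sunday + 16 ≡ Tuesday — that's 1769's doomsday.
In February the doomsday date is Feb 28 (1769 is not a leap year).
Feb 5 is 23 days before Feb 28; 23 mod 7 = 2, so Tuesday − 2 = Sunday.
3655 mod 7 = 1, so 3655 days before a Sunday is Sunday − 1 = Saturday.

Saturday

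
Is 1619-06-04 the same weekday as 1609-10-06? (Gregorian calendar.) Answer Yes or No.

From Oct 6, 1609 to Jun 4, 1619 is 3528 days.
3528 mod 7 = 0, so they are the same weekday.
(Oct 6, 1609 is a Tuesday; Jun 4, 1619 is a Tuesday.)

Yes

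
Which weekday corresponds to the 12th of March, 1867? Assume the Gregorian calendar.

Doomsday rule: the anchor day for the 1800s is Friday. For year 67: 67÷12 = 5 r 7, and 7÷4 = 1, so 5+7+1 = 13.
Friday + 13 ≡ Thursday — that's 1867's doomsday.
In March the doomsday date is Mar 14.
Mar 12 is 2 days before Mar 14; 2 mod 7 = 2, so Thursday − 2 = Tuesday.

Tuesday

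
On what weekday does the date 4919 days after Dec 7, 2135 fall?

Dec 7, 2135 is a Wednesday.
4919 mod 7 = 5, so 4919 days after a Wednesday is Wednesday + 5 = Monday.

Monday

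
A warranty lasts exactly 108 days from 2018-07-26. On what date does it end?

November 11, 2018

Jul has 31 days: +6 → Aug 1, 2018 (102 left).
Aug has 31 days: +31 → Sep 1, 2018 (71 left).
Sep has 30 days: +30 → Oct 1, 2018 (41 left).
Oct has 31 days: +31 → Nov 1, 2018 (10 left).
+10 → Nov 11, 2018.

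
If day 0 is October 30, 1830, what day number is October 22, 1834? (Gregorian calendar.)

1453

Oct 30, 1830 → Oct 30, 1831: 365 days.
Oct 30, 1831 → Oct 30, 1832: 366 days (Feb 29, 1832 is in that span).
Oct 30, 1832 → Oct 30, 1833: 365 days.
Oct 30, 1833 → Nov 30, 1833: 31 days (October has 31).
Nov 30, 1833 → Dec 30, 1833: 30 days (November has 30).
Dec 30, 1833 → Jan 30, 1834: 31 days (December has 31).
Jan 30, 1834 → Feb 28, 1834: 29 days (January has 31).
Feb 28, 1834 → Mar 28, 1834: 28 days (February has 28).
Mar 28, 1834 → Apr 28, 1834: 31 days (March has 31).
Apr 28, 1834 → May 28, 1834: 30 days (April has 30).
May 28, 1834 → Jun 28, 1834: 31 days (May has 31).
Jun 28, 1834 → Jul 28, 1834: 30 days (June has 30).
Jul 28, 1834 → Aug 28, 1834: 31 days (July has 31).
Aug 28, 1834 → Sep 28, 1834: 31 days (August has 31).
Sep 28, 1834 → Oct 22, 1834: 24 days.
Total: 1453 days.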